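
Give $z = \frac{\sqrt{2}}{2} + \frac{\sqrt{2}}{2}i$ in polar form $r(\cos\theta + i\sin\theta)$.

r = |z| = sqrt(a^2 + b^2) = sqrt((sqrt(2)/2)^2 + (sqrt(2)/2)^2) = sqrt(1/2 + 1/2) = sqrt(1) = 1
θ = arctan(b/a) = arctan(0.7071/0.7071) (quadrant-adjusted) = 45°
z = 1(cos 45° + i sin 45°)


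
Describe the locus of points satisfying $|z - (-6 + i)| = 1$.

|z - z0| = r describes a circle centered at z0 with radius r
Here z0 = -6 + i and r = 1
Locus: Circle centered at (-6, 1) with radius 1


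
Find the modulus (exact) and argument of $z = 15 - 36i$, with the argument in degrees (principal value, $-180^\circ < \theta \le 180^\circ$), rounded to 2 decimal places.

|z| = sqrt(15^2 + (-36)^2) = 39
arg(z) = arctan(b/a) = arctan(-36/15) (quadrant-adjusted) = -67.38°


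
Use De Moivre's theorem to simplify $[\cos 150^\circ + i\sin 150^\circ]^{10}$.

By De Moivre: z^n = r^n(cos(nθ) + i sin(nθ))
= 1^10(cos(10*150°) + i sin(10*150°))
= 1(cos 60° + i sin 60°)
= 1/2 + (sqrt(3)/2)i


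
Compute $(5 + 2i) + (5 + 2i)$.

(5 + 5) + (2 + 2)i = 10 + 4i


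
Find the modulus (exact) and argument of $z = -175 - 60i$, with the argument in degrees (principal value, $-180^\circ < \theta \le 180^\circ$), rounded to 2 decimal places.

|z| = sqrt((-175)^2 + (-60)^2) = 185
arg(z) = arctan(b/a) = arctan(-60/-175) (quadrant-adjusted) = -161.08°


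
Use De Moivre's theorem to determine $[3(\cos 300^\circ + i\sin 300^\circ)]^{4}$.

By De Moivre: z^n = r^n(cos(nθ) + i sin(nθ))
= 3^4(cos(4*300°) + i sin(4*300°))
= 81(cos 120° + i sin 120°)
= -81/2 + (81*sqrt(3)/2)i


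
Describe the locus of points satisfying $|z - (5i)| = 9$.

|z - z0| = r describes a circle centered at z0 with radius r
Here z0 = 5i and r = 9
Locus: Circle centered at (0, 5) with radius 9


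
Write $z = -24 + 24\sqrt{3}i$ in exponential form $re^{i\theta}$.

r = |z| = sqrt((-24)^2 + (24*sqrt(3))^2) = sqrt(576 + 1728) = sqrt(2304) = 48
θ = arctan(b/a) = arctan(41.5692/-24) (quadrant-adjusted) = 120° = 2π/3
z = 48e^(i*2π/3)


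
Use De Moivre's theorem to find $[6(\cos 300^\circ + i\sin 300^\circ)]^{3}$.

By De Moivre: z^n = r^n(cos(nθ) + i sin(nθ))
= 6^3(cos(3*300°) + i sin(3*300°))
= 216(cos 180° + i sin 180°)
= -216


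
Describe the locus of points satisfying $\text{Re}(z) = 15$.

Re(z) = x where z = x + yi; the equation x = 15 is satisfied by all points with that x-coordinate
Locus: Vertical line x = 15


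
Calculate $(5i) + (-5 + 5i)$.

(0 + (-5)) + (5 + 5)i = -5 + 10i


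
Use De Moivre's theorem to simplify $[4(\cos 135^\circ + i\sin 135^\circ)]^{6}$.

By De Moivre: z^n = r^n(cos(nθ) + i sin(nθ))
= 4^6(cos(6*135°) + i sin(6*135°))
= 4096(cos 90° + i sin 90°)
= 4096i


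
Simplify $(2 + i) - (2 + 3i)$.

(2 - 2) + (1 - 3)i = -2i


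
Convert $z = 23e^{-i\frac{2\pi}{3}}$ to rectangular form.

a = r cos θ = 23 * -1/2 = -23/2
b = r sin θ = 23 * -sqrt(3)/2 = -23*sqrt(3)/2
z = -23/2 - (23*sqrt(3)/2)i


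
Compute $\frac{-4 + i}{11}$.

Divisor is real, so divide each part by 11:
= -4/11 + (1/11)i


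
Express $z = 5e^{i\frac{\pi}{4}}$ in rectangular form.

a = r cos θ = 5 * sqrt(2)/2 = 5*sqrt(2)/2
b = r sin θ = 5 * sqrt(2)/2 = 5*sqrt(2)/2
z = 5*sqrt(2)/2 + (5*sqrt(2)/2)i


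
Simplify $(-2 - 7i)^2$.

(a + bi)^2 = a^2 - b^2 + 2abi
= (-2)^2 - (-7)^2 + 2*(-2)*(-7)i
= -45 + 28i


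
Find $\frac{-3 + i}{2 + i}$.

Multiply numerator and denominator by conjugate (2 - i):
= (-3 + i)(2 - i) / (2^2 + 1^2)
= (-5 + 5i) / 5
= -1 + i


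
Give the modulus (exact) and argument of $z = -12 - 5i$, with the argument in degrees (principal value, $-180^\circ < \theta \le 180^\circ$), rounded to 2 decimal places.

|z| = sqrt((-12)^2 + (-5)^2) = 13
arg(z) = arctan(b/a) = arctan(-5/-12) (quadrant-adjusted) = -157.38°


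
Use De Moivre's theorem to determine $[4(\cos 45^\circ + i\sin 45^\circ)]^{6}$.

By De Moivre: z^n = r^n(cos(nθ) + i sin(nθ))
= 4^6(cos(6*45°) + i sin(6*45°))
= 4096(cos 270° + i sin 270°)
= -4096i


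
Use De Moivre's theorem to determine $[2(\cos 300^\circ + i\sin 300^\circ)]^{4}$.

By De Moivre: z^n = r^n(cos(nθ) + i sin(nθ))
= 2^4(cos(4*300°) + i sin(4*300°))
= 16(cos 120° + i sin 120°)
= -8 + 8*sqrt(3)i


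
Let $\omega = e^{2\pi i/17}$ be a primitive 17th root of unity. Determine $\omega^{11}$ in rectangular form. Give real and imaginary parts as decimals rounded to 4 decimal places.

ω^11 = e^(2πi·11/17) = e^(i·22π/17)
= cos(22π/17) + i sin(22π/17)
= -0.6026 - 0.7980i


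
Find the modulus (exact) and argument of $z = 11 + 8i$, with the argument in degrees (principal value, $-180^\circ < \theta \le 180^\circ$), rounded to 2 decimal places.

|z| = sqrt(11^2 + 8^2) = sqrt(185)
arg(z) = arctan(b/a) = arctan(8/11) (quadrant-adjusted) = 36.03°


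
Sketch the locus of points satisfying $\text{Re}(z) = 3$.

Re(z) = x where z = x + yi; the equation x = 3 is satisfied by all points with that x-coordinate
Locus: Vertical line x = 3


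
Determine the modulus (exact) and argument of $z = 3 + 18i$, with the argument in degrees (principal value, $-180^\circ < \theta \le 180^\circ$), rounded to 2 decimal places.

|z| = sqrt(3^2 + 18^2) = sqrt(333)
arg(z) = arctan(b/a) = arctan(18/3) (quadrant-adjusted) = 80.54°


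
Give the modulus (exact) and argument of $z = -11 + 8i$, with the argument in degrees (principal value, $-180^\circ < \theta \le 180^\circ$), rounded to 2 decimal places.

|z| = sqrt((-11)^2 + 8^2) = sqrt(185)
arg(z) = arctan(b/a) = arctan(8/-11) (quadrant-adjusted) = 143.97°


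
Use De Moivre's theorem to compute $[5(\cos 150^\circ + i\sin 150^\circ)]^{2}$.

By De Moivre: z^n = r^n(cos(nθ) + i sin(nθ))
= 5^2(cos(2*150°) + i sin(2*150°))
= 25(cos 300° + i sin 300°)
= 25/2 - (25*sqrt(3)/2)i


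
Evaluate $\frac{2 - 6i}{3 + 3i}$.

Multiply numerator and denominator by conjugate (3 - 3i):
= (2 - 6i)(3 - 3i) / (3^2 + 3^2)
= (-12 - 24i) / 18
Divide through by 6: (-2 - 4i) / 3
= -2/3 - (4/3)i


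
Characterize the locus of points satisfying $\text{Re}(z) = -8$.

Re(z) = x where z = x + yi; the equation x = -8 is satisfied by all points with that x-coordinate
Locus: Vertical line x = -8


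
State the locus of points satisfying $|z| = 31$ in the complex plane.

|z| = 31 means sqrt(x^2 + y^2) = 31
This is a circle of radius 31 centered at the origin


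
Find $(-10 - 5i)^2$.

(a + bi)^2 = a^2 - b^2 + 2abi
= (-10)^2 - (-5)^2 + 2*(-10)*(-5)i
= 75 + 100i


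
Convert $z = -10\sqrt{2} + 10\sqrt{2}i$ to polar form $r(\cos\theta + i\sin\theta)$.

r = |z| = sqrt(a^2 + b^2) = sqrt((-10*sqrt(2))^2 + (10*sqrt(2))^2) = sqrt(200 + 200) = sqrt(400) = 20
θ = arctan(b/a) = arctan(14.1421/-14.1421) (quadrant-adjusted) = 135°
z = 20(cos 135° + i sin 135°)


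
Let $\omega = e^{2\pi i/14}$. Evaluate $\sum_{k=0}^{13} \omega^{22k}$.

Let ζ = ω^22 = e^(2πi·22/14). Since 14 ∤ 22, ζ ≠ 1.
Sum = Σ_{k=0}^{13} ζ^k = (ζ^14 - 1)/(ζ - 1) = (ω^{22·14} - 1)/(ζ - 1) = (1 - 1)/(ζ - 1) = 0


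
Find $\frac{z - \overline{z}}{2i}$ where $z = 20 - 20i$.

z - conjugate(z) = 2bi
(z - conjugate(z))/(2i) = 2bi/(2i) = b = -20


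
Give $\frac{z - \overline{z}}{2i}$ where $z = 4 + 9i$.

z - conjugate(z) = 2bi
(z - conjugate(z))/(2i) = 2bi/(2i) = b = 9


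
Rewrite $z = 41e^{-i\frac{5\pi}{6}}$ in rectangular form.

a = r cos θ = 41 * -sqrt(3)/2 = -41*sqrt(3)/2
b = r sin θ = 41 * -1/2 = -41/2
z = -41*sqrt(3)/2 - (41/2)i


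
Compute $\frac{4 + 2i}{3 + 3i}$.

Multiply numerator and denominator by conjugate (3 - 3i):
= (4 + 2i)(3 - 3i) / (3^2 + 3^2)
= (18 - 6i) / 18
Divide through by 6: (3 - i) / 3
= 1 - (1/3)i


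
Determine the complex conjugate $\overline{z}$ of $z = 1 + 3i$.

If z = a + bi, then conjugate(z) = a - bi
conjugate(1 + 3i) = 1 - 3i


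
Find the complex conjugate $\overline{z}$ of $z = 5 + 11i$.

If z = a + bi, then conjugate(z) = a - bi
conjugate(5 + 11i) = 5 - 11i


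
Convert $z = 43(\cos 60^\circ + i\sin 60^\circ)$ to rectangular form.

a = r cos θ = 43 * 1/2 = 43/2
b = r sin θ = 43 * sqrt(3)/2 = 43*sqrt(3)/2
z = 43/2 + (43*sqrt(3)/2)i


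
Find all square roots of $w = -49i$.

|w| = 49, arg(w) = 270°
Root modulus = 49^(1/2) = 7
Root arguments: θ_k = (270° + 360°k)/2 for k = 0, 1, ..., 1
Roots: -7*sqrt(2)/2 + (7*sqrt(2)/2)i, 7*sqrt(2)/2 - (7*sqrt(2)/2)i


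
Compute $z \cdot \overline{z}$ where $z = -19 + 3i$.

z * conjugate(z) = |z|^2 = a^2 + b^2
= (-19)^2 + 3^2 = 370


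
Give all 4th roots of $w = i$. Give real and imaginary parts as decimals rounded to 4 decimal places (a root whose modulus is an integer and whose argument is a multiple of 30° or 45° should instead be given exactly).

|w| = 1, arg(w) = 90°
Root modulus = 1^(1/4) = 1
Root arguments: θ_k = (90° + 360°k)/4 for k = 0, 1, ..., 3
Compute each root as (root modulus)(cos θ_k + i sin θ_k) using full-precision intermediates, then round to 4 decimal places.
Roots: 0.9239 + 0.3827i, -0.3827 + 0.9239i, -0.9239 - 0.3827i, 0.3827 - 0.9239i


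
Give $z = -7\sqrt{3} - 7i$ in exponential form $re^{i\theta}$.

r = |z| = sqrt((-7*sqrt(3))^2 + (-7)^2) = sqrt(147 + 49) = sqrt(196) = 14
θ = arctan(b/a) = arctan(-7/-12.1244) (quadrant-adjusted) = -150° = -5π/6
z = 14e^(-i*5π/6)


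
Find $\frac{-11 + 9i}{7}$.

Divisor is real, so divide each part by 7:
= -11/7 + (9/7)i


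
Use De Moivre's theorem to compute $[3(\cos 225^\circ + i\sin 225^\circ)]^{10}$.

By De Moivre: z^n = r^n(cos(nθ) + i sin(nθ))
= 3^10(cos(10*225°) + i sin(10*225°))
= 59049(cos 90° + i sin 90°)
= 59049i


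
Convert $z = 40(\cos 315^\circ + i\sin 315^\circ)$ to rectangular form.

a = r cos θ = 40 * sqrt(2)/2 = 20*sqrt(2)
b = r sin θ = 40 * -sqrt(2)/2 = -20*sqrt(2)
z = 20*sqrt(2) - 20*sqrt(2)i


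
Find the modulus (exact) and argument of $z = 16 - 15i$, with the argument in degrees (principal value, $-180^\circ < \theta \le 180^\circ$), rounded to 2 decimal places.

|z| = sqrt(16^2 + (-15)^2) = sqrt(481)
arg(z) = arctan(b/a) = arctan(-15/16) (quadrant-adjusted) = -43.15°


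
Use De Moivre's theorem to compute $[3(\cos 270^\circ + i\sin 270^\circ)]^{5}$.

By De Moivre: z^n = r^n(cos(nθ) + i sin(nθ))
= 3^5(cos(5*270°) + i sin(5*270°))
= 243(cos 270° + i sin 270°)
= -243i


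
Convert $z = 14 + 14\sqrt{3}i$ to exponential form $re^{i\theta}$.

r = |z| = sqrt((14)^2 + (14*sqrt(3))^2) = sqrt(196 + 588) = sqrt(784) = 28
θ = arctan(b/a) = arctan(24.2487/14) (quadrant-adjusted) = 60° = π/3
z = 28e^(i*π/3)


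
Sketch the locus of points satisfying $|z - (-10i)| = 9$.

|z - z0| = r describes a circle centered at z0 with radius r
Here z0 = -10i and r = 9
Locus: Circle centered at (0, -10) with radius 9


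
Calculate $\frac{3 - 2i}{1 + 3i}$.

Multiply numerator and denominator by conjugate (1 - 3i):
= (3 - 2i)(1 - 3i) / (1^2 + 3^2)
= (-3 - 11i) / 10
= -3/10 - (11/10)i


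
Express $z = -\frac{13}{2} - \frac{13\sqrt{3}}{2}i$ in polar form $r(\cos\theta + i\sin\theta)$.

r = |z| = sqrt(a^2 + b^2) = sqrt((-13/2)^2 + (-13*sqrt(3)/2)^2) = sqrt(169/4 + 507/4) = sqrt(169) = 13
θ = arctan(b/a) = arctan(-11.2583/-6.5) (quadrant-adjusted) = 240°
z = 13(cos 240° + i sin 240°)


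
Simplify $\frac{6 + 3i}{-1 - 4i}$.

Multiply numerator and denominator by conjugate (-1 + 4i):
= (6 + 3i)(-1 + 4i) / ((-1)^2 + (-4)^2)
= (-18 + 21i) / 17
= -18/17 + (21/17)i


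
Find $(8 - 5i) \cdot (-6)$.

(a1*a2 - b1*b2) + (a1*b2 + b1*a2)i
= (-48 - 0) + (0 + 30)i
= -48 + 30i


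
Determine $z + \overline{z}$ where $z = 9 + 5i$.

z + conjugate(z) = (a + bi) + (a - bi) = 2a
= 2 * 9 = 18


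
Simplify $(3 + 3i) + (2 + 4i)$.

(3 + 2) + (3 + 4)i = 5 + 7i


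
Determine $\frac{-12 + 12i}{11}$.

Divisor is real, so divide each part by 11:
= -12/11 + (12/11)i


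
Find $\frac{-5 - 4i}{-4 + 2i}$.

Multiply numerator and denominator by conjugate (-4 - 2i):
= (-5 - 4i)(-4 - 2i) / ((-4)^2 + 2^2)
= (12 + 26i) / 20
Divide through by 2: (6 + 13i) / 10
= 3/5 + (13/10)i


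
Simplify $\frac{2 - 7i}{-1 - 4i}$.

Multiply numerator and denominator by conjugate (-1 + 4i):
= (2 - 7i)(-1 + 4i) / ((-1)^2 + (-4)^2)
= (26 + 15i) / 17
= 26/17 + (15/17)i


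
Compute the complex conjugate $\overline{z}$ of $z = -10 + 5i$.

If z = a + bi, then conjugate(z) = a - bi
conjugate(-10 + 5i) = -10 - 5i


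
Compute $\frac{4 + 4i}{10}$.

Divisor is real, so divide each part by 10:
= 2/5 + (2/5)i


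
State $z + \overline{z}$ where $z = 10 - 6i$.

z + conjugate(z) = (a + bi) + (a - bi) = 2a
= 2 * 10 = 20


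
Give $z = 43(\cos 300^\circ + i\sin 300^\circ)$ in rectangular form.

a = r cos θ = 43 * 1/2 = 43/2
b = r sin θ = 43 * -sqrt(3)/2 = -43*sqrt(3)/2
z = 43/2 - (43*sqrt(3)/2)i


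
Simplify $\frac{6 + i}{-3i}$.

Multiply numerator and denominator by conjugate (3i):
= (6 + i)(3i) / (0^2 + (-3)^2)
= (-3 + 18i) / 9
Divide through by 3: (-1 + 6i) / 3
= -1/3 + 2i


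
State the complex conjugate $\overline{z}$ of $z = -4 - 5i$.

If z = a + bi, then conjugate(z) = a - bi
conjugate(-4 - 5i) = -4 + 5i


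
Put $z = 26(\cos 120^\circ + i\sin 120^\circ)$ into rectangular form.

a = r cos θ = 26 * -1/2 = -13
b = r sin θ = 26 * sqrt(3)/2 = 13*sqrt(3)
z = -13 + 13*sqrt(3)i


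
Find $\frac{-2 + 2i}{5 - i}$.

Multiply numerator and denominator by conjugate (5 + i):
= (-2 + 2i)(5 + i) / (5^2 + (-1)^2)
= (-12 + 8i) / 26
Divide through by 2: (-6 + 4i) / 13
= -6/13 + (4/13)i


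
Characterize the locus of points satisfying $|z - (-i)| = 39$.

|z - z0| = r describes a circle centered at z0 with radius r
Here z0 = -i and r = 39
Locus: Circle centered at (0, -1) with radius 39


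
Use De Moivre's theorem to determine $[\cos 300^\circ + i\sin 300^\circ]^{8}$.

By De Moivre: z^n = r^n(cos(nθ) + i sin(nθ))
= 1^8(cos(8*300°) + i sin(8*300°))
= 1(cos 240° + i sin 240°)
= -1/2 - (sqrt(3)/2)i


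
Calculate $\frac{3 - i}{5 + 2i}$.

Multiply numerator and denominator by conjugate (5 - 2i):
= (3 - i)(5 - 2i) / (5^2 + 2^2)
= (13 - 11i) / 29
= 13/29 - (11/29)i


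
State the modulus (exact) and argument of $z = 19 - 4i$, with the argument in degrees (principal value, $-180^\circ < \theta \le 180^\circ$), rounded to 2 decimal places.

|z| = sqrt(19^2 + (-4)^2) = sqrt(377)
arg(z) = arctan(b/a) = arctan(-4/19) (quadrant-adjusted) = -11.89°


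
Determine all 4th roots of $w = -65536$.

|w| = 65536, arg(w) = 180°
Root modulus = 65536^(1/4) = 16
Root arguments: θ_k = (180° + 360°k)/4 for k = 0, 1, ..., 3
Roots: 8*sqrt(2) + 8*sqrt(2)i, -8*sqrt(2) + 8*sqrt(2)i, -8*sqrt(2) - 8*sqrt(2)i, 8*sqrt(2) - 8*sqrt(2)i


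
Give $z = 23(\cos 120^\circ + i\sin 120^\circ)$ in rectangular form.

a = r cos θ = 23 * -1/2 = -23/2
b = r sin θ = 23 * sqrt(3)/2 = 23*sqrt(3)/2
z = -23/2 + (23*sqrt(3)/2)i


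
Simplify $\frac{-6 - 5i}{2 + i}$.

Multiply numerator and denominator by conjugate (2 - i):
= (-6 - 5i)(2 - i) / (2^2 + 1^2)
= (-17 - 4i) / 5
= -17/5 - (4/5)i


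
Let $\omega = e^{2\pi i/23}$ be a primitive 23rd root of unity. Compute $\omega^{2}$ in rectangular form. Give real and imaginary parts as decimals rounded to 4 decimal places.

ω^2 = e^(2πi·2/23) = e^(i·4π/23)
= cos(4π/23) + i sin(4π/23)
= 0.8544 + 0.5196i


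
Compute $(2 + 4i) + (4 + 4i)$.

(2 + 4) + (4 + 4)i = 6 + 8i


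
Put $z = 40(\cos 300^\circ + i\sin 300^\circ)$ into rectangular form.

a = r cos θ = 40 * 1/2 = 20
b = r sin θ = 40 * -sqrt(3)/2 = -20*sqrt(3)
z = 20 - 20*sqrt(3)i


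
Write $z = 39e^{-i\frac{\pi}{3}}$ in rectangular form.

a = r cos θ = 39 * 1/2 = 39/2
b = r sin θ = 39 * -sqrt(3)/2 = -39*sqrt(3)/2
z = 39/2 - (39*sqrt(3)/2)i


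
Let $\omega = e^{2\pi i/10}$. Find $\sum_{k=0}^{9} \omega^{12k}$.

Let ζ = ω^12 = e^(2πi·12/10). Since 10 ∤ 12, ζ ≠ 1.
Sum = Σ_{k=0}^{9} ζ^k = (ζ^10 - 1)/(ζ - 1) = (ω^{12·10} - 1)/(ζ - 1) = (1 - 1)/(ζ - 1) = 0


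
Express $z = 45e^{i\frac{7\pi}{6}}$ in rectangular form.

a = r cos θ = 45 * -sqrt(3)/2 = -45*sqrt(3)/2
b = r sin θ = 45 * -1/2 = -45/2
z = -45*sqrt(3)/2 - (45/2)i


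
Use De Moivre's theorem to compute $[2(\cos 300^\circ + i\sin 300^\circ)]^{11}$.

By De Moivre: z^n = r^n(cos(nθ) + i sin(nθ))
= 2^11(cos(11*300°) + i sin(11*300°))
= 2048(cos 60° + i sin 60°)
= 1024 + 1024*sqrt(3)i


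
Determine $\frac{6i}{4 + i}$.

Multiply numerator and denominator by conjugate (4 - i):
= (6i)(4 - i) / (4^2 + 1^2)
= (6 + 24i) / 17
= 6/17 + (24/17)i


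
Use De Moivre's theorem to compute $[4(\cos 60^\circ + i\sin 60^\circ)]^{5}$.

By De Moivre: z^n = r^n(cos(nθ) + i sin(nθ))
= 4^5(cos(5*60°) + i sin(5*60°))
= 1024(cos 300° + i sin 300°)
= 512 - 512*sqrt(3)i


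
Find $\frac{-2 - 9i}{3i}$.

Multiply numerator and denominator by conjugate (-3i):
= (-2 - 9i)(-3i) / (0^2 + 3^2)
= (-27 + 6i) / 9
Divide through by 3: (-9 + 2i) / 3
= -3 + (2/3)i


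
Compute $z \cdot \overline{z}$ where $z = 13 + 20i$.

z * conjugate(z) = |z|^2 = a^2 + b^2
= 13^2 + 20^2 = 569


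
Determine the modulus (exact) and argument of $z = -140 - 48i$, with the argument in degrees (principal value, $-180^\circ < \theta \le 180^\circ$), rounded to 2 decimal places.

|z| = sqrt((-140)^2 + (-48)^2) = 148
arg(z) = arctan(b/a) = arctan(-48/-140) (quadrant-adjusted) = -161.08°


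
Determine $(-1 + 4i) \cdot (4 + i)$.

(a1*a2 - b1*b2) + (a1*b2 + b1*a2)i
= (-4 - 4) + (-1 + 16)i
= -8 + 15i


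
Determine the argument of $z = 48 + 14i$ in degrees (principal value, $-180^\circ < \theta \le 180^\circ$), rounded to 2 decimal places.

θ = arctan(b/a) = arctan(14/48) (quadrant-adjusted) = 16.26°


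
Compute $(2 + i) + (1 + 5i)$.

(2 + 1) + (1 + 5)i = 3 + 6i


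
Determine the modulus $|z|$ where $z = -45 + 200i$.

|z| = sqrt(a^2 + b^2) = sqrt((-45)^2 + 200^2) = sqrt(42025) = 205


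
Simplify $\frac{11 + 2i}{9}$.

Divisor is real, so divide each part by 9:
= 11/9 + (2/9)i


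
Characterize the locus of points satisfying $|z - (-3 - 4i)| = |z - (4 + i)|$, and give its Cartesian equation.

|z - z1| = |z - z2| means z is equidistant from z1 and z2,
i.e. the perpendicular bisector of the segment from (-3, -4) to (4, 1) (midpoint (1/2, -3/2)).
With z = x + yi, square both sides:
(x - (-3))^2 + (y - (-4))^2 = (x - 4)^2 + (y - 1)^2
The x^2 and y^2 terms cancel: 14x + 10y = 17 - 25 = -8
Simplify: 7x + 5y = -4
Locus: Perpendicular bisector of the segment from (-3, -4) to (4, 1): the line 7x + 5y = -4


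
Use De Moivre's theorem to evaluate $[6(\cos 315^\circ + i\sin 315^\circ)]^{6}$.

By De Moivre: z^n = r^n(cos(nθ) + i sin(nθ))
= 6^6(cos(6*315°) + i sin(6*315°))
= 46656(cos 90° + i sin 90°)
= 46656i


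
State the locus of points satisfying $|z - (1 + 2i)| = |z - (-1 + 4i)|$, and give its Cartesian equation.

|z - z1| = |z - z2| means z is equidistant from z1 and z2,
i.e. the perpendicular bisector of the segment from (1, 2) to (-1, 4) (midpoint (0, 3)).
With z = x + yi, square both sides:
(x - 1)^2 + (y - 2)^2 = (x - (-1))^2 + (y - 4)^2
The x^2 and y^2 terms cancel: -4x + 4y = 17 - 5 = 12
Simplify: x - y = -3
Locus: Perpendicular bisector of the segment from (1, 2) to (-1, 4): the line x - y = -3


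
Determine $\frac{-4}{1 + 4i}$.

Multiply numerator and denominator by conjugate (1 - 4i):
= (-4)(1 - 4i) / (1^2 + 4^2)
= (-4 + 16i) / 17
= -4/17 + (16/17)i


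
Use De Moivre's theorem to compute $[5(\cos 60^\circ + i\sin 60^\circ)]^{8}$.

By De Moivre: z^n = r^n(cos(nθ) + i sin(nθ))
= 5^8(cos(8*60°) + i sin(8*60°))
= 390625(cos 120° + i sin 120°)
= -390625/2 + (390625*sqrt(3)/2)i


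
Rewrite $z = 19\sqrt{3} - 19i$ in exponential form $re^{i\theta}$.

r = |z| = sqrt((19*sqrt(3))^2 + (-19)^2) = sqrt(1083 + 361) = sqrt(1444) = 38
θ = arctan(b/a) = arctan(-19/32.909) (quadrant-adjusted) = -30° = -π/6
z = 38e^(-i*π/6)


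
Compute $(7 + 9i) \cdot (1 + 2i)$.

(a1*a2 - b1*b2) + (a1*b2 + b1*a2)i
= (7 - 18) + (14 + 9)i
= -11 + 23i


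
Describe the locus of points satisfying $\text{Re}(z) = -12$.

Re(z) = x where z = x + yi; the equation x = -12 is satisfied by all points with that x-coordinate
Locus: Vertical line x = -12


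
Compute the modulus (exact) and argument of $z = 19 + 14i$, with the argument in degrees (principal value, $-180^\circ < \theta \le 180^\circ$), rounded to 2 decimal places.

|z| = sqrt(19^2 + 14^2) = sqrt(557)
arg(z) = arctan(b/a) = arctan(14/19) (quadrant-adjusted) = 36.38°


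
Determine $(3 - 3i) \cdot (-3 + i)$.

(a1*a2 - b1*b2) + (a1*b2 + b1*a2)i
= (-9 - (-3)) + (3 + 9)i
= -6 + 12i


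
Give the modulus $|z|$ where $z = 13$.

|z| = sqrt(a^2 + b^2) = sqrt(13^2 + 0^2) = sqrt(169) = 13


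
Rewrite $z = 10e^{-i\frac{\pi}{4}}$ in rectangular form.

a = r cos θ = 10 * sqrt(2)/2 = 5*sqrt(2)
b = r sin θ = 10 * -sqrt(2)/2 = -5*sqrt(2)
z = 5*sqrt(2) - 5*sqrt(2)i


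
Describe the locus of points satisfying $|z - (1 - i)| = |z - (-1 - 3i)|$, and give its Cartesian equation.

|z - z1| = |z - z2| means z is equidistant from z1 and z2,
i.e. the perpendicular bisector of the segment from (1, -1) to (-1, -3) (midpoint (0, -2)).
With z = x + yi, square both sides:
(x - 1)^2 + (y - (-1))^2 = (x - (-1))^2 + (y - (-3))^2
The x^2 and y^2 terms cancel: -4x + (-4)y = 10 - 2 = 8
Simplify: x + y = -2
Locus: Perpendicular bisector of the segment from (1, -1) to (-1, -3): the line x + y = -2


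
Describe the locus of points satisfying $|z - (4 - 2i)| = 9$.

|z - z0| = r describes a circle centered at z0 with radius r
Here z0 = 4 - 2i and r = 9
Locus: Circle centered at (4, -2) with radius 9


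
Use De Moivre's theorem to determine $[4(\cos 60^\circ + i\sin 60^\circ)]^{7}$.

By De Moivre: z^n = r^n(cos(nθ) + i sin(nθ))
= 4^7(cos(7*60°) + i sin(7*60°))
= 16384(cos 60° + i sin 60°)
= 8192 + 8192*sqrt(3)i


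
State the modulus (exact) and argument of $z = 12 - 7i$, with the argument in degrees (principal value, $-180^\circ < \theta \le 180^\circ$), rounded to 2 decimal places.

|z| = sqrt(12^2 + (-7)^2) = sqrt(193)
arg(z) = arctan(b/a) = arctan(-7/12) (quadrant-adjusted) = -30.26°


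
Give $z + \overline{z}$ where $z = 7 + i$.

z + conjugate(z) = (a + bi) + (a - bi) = 2a
= 2 * 7 = 14


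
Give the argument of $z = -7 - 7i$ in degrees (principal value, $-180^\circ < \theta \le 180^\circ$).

θ = arctan(b/a) = arctan(-7/-7) (quadrant-adjusted) = -135°


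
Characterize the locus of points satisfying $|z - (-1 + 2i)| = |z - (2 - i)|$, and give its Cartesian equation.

|z - z1| = |z - z2| means z is equidistant from z1 and z2,
i.e. the perpendicular bisector of the segment from (-1, 2) to (2, -1) (midpoint (1/2, 1/2)).
With z = x + yi, square both sides:
(x - (-1))^2 + (y - 2)^2 = (x - 2)^2 + (y - (-1))^2
The x^2 and y^2 terms cancel: 6x + (-6)y = 5 - 5 = 0
Simplify: x - y = 0
Locus: Perpendicular bisector of the segment from (-1, 2) to (2, -1): the line x - y = 0


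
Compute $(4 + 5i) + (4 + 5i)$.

(4 + 4) + (5 + 5)i = 8 + 10i


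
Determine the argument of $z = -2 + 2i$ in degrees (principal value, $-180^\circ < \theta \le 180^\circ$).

θ = arctan(b/a) = arctan(2/-2) (quadrant-adjusted) = 135°


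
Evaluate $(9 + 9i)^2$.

(a + bi)^2 = a^2 - b^2 + 2abi
= 9^2 - 9^2 + 2*9*9i
= 162i


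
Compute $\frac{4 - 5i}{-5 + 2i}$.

Multiply numerator and denominator by conjugate (-5 - 2i):
= (4 - 5i)(-5 - 2i) / ((-5)^2 + 2^2)
= (-30 + 17i) / 29
= -30/29 + (17/29)i


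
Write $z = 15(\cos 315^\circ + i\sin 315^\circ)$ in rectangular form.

a = r cos θ = 15 * sqrt(2)/2 = 15*sqrt(2)/2
b = r sin θ = 15 * -sqrt(2)/2 = -15*sqrt(2)/2
z = 15*sqrt(2)/2 - (15*sqrt(2)/2)i


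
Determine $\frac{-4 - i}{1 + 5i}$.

Multiply numerator and denominator by conjugate (1 - 5i):
= (-4 - i)(1 - 5i) / (1^2 + 5^2)
= (-9 + 19i) / 26
= -9/26 + (19/26)i


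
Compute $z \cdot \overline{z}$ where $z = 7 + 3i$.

z * conjugate(z) = |z|^2 = a^2 + b^2
= 7^2 + 3^2 = 58


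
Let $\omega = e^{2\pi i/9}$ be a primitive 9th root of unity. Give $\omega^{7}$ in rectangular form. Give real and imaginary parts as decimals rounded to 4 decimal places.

ω^7 = e^(2πi·7/9) = e^(i·14π/9)
= cos(14π/9) + i sin(14π/9)
= 0.1736 - 0.9848i


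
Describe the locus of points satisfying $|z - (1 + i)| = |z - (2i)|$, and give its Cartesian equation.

|z - z1| = |z - z2| means z is equidistant from z1 and z2,
i.e. the perpendicular bisector of the segment from (1, 1) to (0, 2) (midpoint (1/2, 3/2)).
With z = x + yi, square both sides:
(x - 1)^2 + (y - 1)^2 = (x - 0)^2 + (y - 2)^2
The x^2 and y^2 terms cancel: -2x + 2y = 4 - 2 = 2
Simplify: x - y = -1
Locus: Perpendicular bisector of the segment from (1, 1) to (0, 2): the line x - y = -1


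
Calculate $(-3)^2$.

(a + bi)^2 = a^2 - b^2 + 2abi
= (-3)^2 - 0^2 + 2*(-3)*0i
= 9


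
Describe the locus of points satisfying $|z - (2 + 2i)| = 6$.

|z - z0| = r describes a circle centered at z0 with radius r
Here z0 = 2 + 2i and r = 6
Locus: Circle centered at (2, 2) with radius 6


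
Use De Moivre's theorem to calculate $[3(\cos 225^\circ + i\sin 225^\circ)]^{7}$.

By De Moivre: z^n = r^n(cos(nθ) + i sin(nθ))
= 3^7(cos(7*225°) + i sin(7*225°))
= 2187(cos 135° + i sin 135°)
= -2187*sqrt(2)/2 + (2187*sqrt(2)/2)i


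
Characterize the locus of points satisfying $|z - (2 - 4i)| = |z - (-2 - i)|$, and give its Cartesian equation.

|z - z1| = |z - z2| means z is equidistant from z1 and z2,
i.e. the perpendicular bisector of the segment from (2, -4) to (-2, -1) (midpoint (0, -5/2)).
With z = x + yi, square both sides:
(x - 2)^2 + (y - (-4))^2 = (x - (-2))^2 + (y - (-1))^2
The x^2 and y^2 terms cancel: -8x + 6y = 5 - 20 = -15
Simplify: 8x - 6y = 15
Locus: Perpendicular bisector of the segment from (2, -4) to (-2, -1): the line 8x - 6y = 15


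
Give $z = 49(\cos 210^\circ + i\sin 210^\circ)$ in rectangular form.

a = r cos θ = 49 * -sqrt(3)/2 = -49*sqrt(3)/2
b = r sin θ = 49 * -1/2 = -49/2
z = -49*sqrt(3)/2 - (49/2)i


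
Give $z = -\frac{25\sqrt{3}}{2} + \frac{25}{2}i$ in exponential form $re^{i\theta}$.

r = |z| = sqrt((-25*sqrt(3)/2)^2 + (25/2)^2) = sqrt(1875/4 + 625/4) = sqrt(625) = 25
θ = arctan(b/a) = arctan(12.5/-21.6506) (quadrant-adjusted) = 150° = 5π/6
z = 25e^(i*5π/6)


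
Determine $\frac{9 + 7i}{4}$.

Divisor is real, so divide each part by 4:
= 9/4 + (7/4)i


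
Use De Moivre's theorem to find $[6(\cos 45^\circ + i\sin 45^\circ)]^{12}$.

By De Moivre: z^n = r^n(cos(nθ) + i sin(nθ))
= 6^12(cos(12*45°) + i sin(12*45°))
= 2176782336(cos 180° + i sin 180°)
= -2176782336


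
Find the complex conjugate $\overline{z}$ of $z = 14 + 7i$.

If z = a + bi, then conjugate(z) = a - bi
conjugate(14 + 7i) = 14 - 7i


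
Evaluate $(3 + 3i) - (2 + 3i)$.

(3 - 2) + (3 - 3)i = 1


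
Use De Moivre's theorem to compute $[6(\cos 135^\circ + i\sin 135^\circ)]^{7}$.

By De Moivre: z^n = r^n(cos(nθ) + i sin(nθ))
= 6^7(cos(7*135°) + i sin(7*135°))
= 279936(cos 225° + i sin 225°)
= -139968*sqrt(2) - 139968*sqrt(2)i


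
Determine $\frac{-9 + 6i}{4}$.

Divisor is real, so divide each part by 4:
= -9/4 + (3/2)i


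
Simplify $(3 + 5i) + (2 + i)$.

(3 + 2) + (5 + 1)i = 5 + 6i


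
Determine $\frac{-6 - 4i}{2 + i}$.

Multiply numerator and denominator by conjugate (2 - i):
= (-6 - 4i)(2 - i) / (2^2 + 1^2)
= (-16 - 2i) / 5
= -16/5 - (2/5)i


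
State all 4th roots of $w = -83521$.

|w| = 83521, arg(w) = 180°
Root modulus = 83521^(1/4) = 17
Root arguments: θ_k = (180° + 360°k)/4 for k = 0, 1, ..., 3
Roots: 17*sqrt(2)/2 + (17*sqrt(2)/2)i, -17*sqrt(2)/2 + (17*sqrt(2)/2)i, -17*sqrt(2)/2 - (17*sqrt(2)/2)i, 17*sqrt(2)/2 - (17*sqrt(2)/2)i


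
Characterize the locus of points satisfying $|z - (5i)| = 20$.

|z - z0| = r describes a circle centered at z0 with radius r
Here z0 = 5i and r = 20
Locus: Circle centered at (0, 5) with radius 20


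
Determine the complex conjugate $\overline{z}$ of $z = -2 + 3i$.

If z = a + bi, then conjugate(z) = a - bi
conjugate(-2 + 3i) = -2 - 3i


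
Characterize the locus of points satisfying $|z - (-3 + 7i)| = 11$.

|z - z0| = r describes a circle centered at z0 with radius r
Here z0 = -3 + 7i and r = 11
Locus: Circle centered at (-3, 7) with radius 11


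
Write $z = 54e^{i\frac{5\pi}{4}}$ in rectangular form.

a = r cos θ = 54 * -sqrt(2)/2 = -27*sqrt(2)
b = r sin θ = 54 * -sqrt(2)/2 = -27*sqrt(2)
z = -27*sqrt(2) - 27*sqrt(2)i


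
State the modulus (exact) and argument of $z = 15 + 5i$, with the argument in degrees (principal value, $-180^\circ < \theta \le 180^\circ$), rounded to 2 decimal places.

|z| = sqrt(15^2 + 5^2) = sqrt(250)
arg(z) = arctan(b/a) = arctan(5/15) (quadrant-adjusted) = 18.43°


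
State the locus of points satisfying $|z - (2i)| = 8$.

|z - z0| = r describes a circle centered at z0 with radius r
Here z0 = 2i and r = 8
Locus: Circle centered at (0, 2) with radius 8


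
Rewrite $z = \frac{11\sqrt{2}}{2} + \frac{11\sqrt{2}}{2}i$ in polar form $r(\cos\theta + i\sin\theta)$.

r = |z| = sqrt(a^2 + b^2) = sqrt((11*sqrt(2)/2)^2 + (11*sqrt(2)/2)^2) = sqrt(121/2 + 121/2) = sqrt(121) = 11
θ = arctan(b/a) = arctan(7.7782/7.7782) (quadrant-adjusted) = 45°
z = 11(cos 45° + i sin 45°)


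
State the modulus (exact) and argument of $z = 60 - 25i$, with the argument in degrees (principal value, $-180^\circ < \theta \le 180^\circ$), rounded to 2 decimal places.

|z| = sqrt(60^2 + (-25)^2) = 65
arg(z) = arctan(b/a) = arctan(-25/60) (quadrant-adjusted) = -22.62°


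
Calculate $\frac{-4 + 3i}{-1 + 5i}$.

Multiply numerator and denominator by conjugate (-1 - 5i):
= (-4 + 3i)(-1 - 5i) / ((-1)^2 + 5^2)
= (19 + 17i) / 26
= 19/26 + (17/26)i


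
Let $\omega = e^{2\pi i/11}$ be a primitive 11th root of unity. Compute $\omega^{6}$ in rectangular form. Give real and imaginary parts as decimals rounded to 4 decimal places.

ω^6 = e^(2πi·6/11) = e^(i·12π/11)
= cos(12π/11) + i sin(12π/11)
= -0.9595 - 0.2817i


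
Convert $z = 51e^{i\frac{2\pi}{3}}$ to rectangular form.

a = r cos θ = 51 * -1/2 = -51/2
b = r sin θ = 51 * sqrt(3)/2 = 51*sqrt(3)/2
z = -51/2 + (51*sqrt(3)/2)i


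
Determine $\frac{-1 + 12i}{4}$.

Divisor is real, so divide each part by 4:
= -1/4 + 3i


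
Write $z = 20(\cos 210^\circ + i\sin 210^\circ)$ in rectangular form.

a = r cos θ = 20 * -sqrt(3)/2 = -10*sqrt(3)
b = r sin θ = 20 * -1/2 = -10
z = -10*sqrt(3) - 10i


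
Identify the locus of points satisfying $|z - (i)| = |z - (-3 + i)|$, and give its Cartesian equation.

|z - z1| = |z - z2| means z is equidistant from z1 and z2,
i.e. the perpendicular bisector of the segment from (0, 1) to (-3, 1) (midpoint (-3/2, 1)).
With z = x + yi, square both sides:
(x - 0)^2 + (y - 1)^2 = (x - (-3))^2 + (y - 1)^2
The x^2 and y^2 terms cancel: -6x + 0y = 10 - 1 = 9
Simplify: x = -3/2
Locus: Perpendicular bisector of the segment from (0, 1) to (-3, 1): the line x = -3/2


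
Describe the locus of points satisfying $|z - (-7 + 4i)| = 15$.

|z - z0| = r describes a circle centered at z0 with radius r
Here z0 = -7 + 4i and r = 15
Locus: Circle centered at (-7, 4) with radius 15


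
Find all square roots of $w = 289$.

|w| = 289, arg(w) = 0°
Root modulus = 289^(1/2) = 17
Root arguments: θ_k = (0° + 360°k)/2 for k = 0, 1, ..., 1
Roots: 17, -17


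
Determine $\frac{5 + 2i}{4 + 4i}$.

Multiply numerator and denominator by conjugate (4 - 4i):
= (5 + 2i)(4 - 4i) / (4^2 + 4^2)
= (28 - 12i) / 32
Divide through by 4: (7 - 3i) / 8
= 7/8 - (3/8)i


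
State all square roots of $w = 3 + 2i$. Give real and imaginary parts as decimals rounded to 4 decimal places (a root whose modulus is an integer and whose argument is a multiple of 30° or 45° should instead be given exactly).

|w| = sqrt(13) ≈ 3.605551, arg(w) ≈ 33.690068°
Root modulus = sqrt(13)^(1/2) ≈ 1.898829
Root arguments: θ_k = (arg(w) + 360°k)/2 for k = 0, 1, ..., 1
Compute each root as (root modulus)(cos θ_k + i sin θ_k) using full-precision intermediates, then round to 4 decimal places.
Roots: 1.8174 + 0.5503i, -1.8174 - 0.5503i


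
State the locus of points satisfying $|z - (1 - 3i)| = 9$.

|z - z0| = r describes a circle centered at z0 with radius r
Here z0 = 1 - 3i and r = 9
Locus: Circle centered at (1, -3) with radius 9


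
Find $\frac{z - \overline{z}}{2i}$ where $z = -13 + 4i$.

z - conjugate(z) = 2bi
(z - conjugate(z))/(2i) = 2bi/(2i) = b = 4


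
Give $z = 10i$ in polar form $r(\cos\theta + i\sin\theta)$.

r = |z| = sqrt(a^2 + b^2) = sqrt((0)^2 + (10)^2) = sqrt(0 + 100) = sqrt(100) = 10
a = 0 and b > 0, so z lies on the positive imaginary axis: θ = 90°
z = 10(cos 90° + i sin 90°)


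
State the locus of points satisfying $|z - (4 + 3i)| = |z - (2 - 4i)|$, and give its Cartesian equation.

|z - z1| = |z - z2| means z is equidistant from z1 and z2,
i.e. the perpendicular bisector of the segment from (4, 3) to (2, -4) (midpoint (3, -1/2)).
With z = x + yi, square both sides:
(x - 4)^2 + (y - 3)^2 = (x - 2)^2 + (y - (-4))^2
The x^2 and y^2 terms cancel: -4x + (-14)y = 20 - 25 = -5
Simplify: 4x + 14y = 5
Locus: Perpendicular bisector of the segment from (4, 3) to (2, -4): the line 4x + 14y = 5


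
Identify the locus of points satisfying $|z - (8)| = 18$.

|z - z0| = r describes a circle centered at z0 with radius r
Here z0 = 8 and r = 18
Locus: Circle centered at (8, 0) with radius 18


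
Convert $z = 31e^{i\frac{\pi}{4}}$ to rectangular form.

a = r cos θ = 31 * sqrt(2)/2 = 31*sqrt(2)/2
b = r sin θ = 31 * sqrt(2)/2 = 31*sqrt(2)/2
z = 31*sqrt(2)/2 + (31*sqrt(2)/2)i


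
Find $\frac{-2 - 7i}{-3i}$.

Multiply numerator and denominator by conjugate (3i):
= (-2 - 7i)(3i) / (0^2 + (-3)^2)
= (21 - 6i) / 9
Divide through by 3: (7 - 2i) / 3
= 7/3 - (2/3)i


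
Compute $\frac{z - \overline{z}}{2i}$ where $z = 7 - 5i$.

z - conjugate(z) = 2bi
(z - conjugate(z))/(2i) = 2bi/(2i) = b = -5


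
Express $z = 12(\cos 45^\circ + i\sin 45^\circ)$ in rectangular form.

a = r cos θ = 12 * sqrt(2)/2 = 6*sqrt(2)
b = r sin θ = 12 * sqrt(2)/2 = 6*sqrt(2)
z = 6*sqrt(2) + 6*sqrt(2)i


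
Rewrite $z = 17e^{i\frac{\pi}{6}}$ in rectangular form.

a = r cos θ = 17 * sqrt(3)/2 = 17*sqrt(3)/2
b = r sin θ = 17 * 1/2 = 17/2
z = 17*sqrt(3)/2 + (17/2)i


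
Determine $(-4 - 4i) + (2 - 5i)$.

(-4 + 2) + (-4 + (-5))i = -2 - 9i


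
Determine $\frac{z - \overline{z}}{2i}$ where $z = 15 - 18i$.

z - conjugate(z) = 2bi
(z - conjugate(z))/(2i) = 2bi/(2i) = b = -18


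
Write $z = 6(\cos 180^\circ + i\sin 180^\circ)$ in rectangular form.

a = r cos θ = 6 * -1 = -6
b = r sin θ = 6 * 0 = 0
z = -6


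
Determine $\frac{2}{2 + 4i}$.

Multiply numerator and denominator by conjugate (2 - 4i):
= (2)(2 - 4i) / (2^2 + 4^2)
= (4 - 8i) / 20
Divide through by 4: (1 - 2i) / 5
= 1/5 - (2/5)i


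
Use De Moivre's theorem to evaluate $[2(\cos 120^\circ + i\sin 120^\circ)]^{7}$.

By De Moivre: z^n = r^n(cos(nθ) + i sin(nθ))
= 2^7(cos(7*120°) + i sin(7*120°))
= 128(cos 120° + i sin 120°)
= -64 + 64*sqrt(3)i


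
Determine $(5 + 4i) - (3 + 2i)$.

(5 - 3) + (4 - 2)i = 2 + 2i


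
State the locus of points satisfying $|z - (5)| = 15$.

|z - z0| = r describes a circle centered at z0 with radius r
Here z0 = 5 and r = 15
Locus: Circle centered at (5, 0) with radius 15


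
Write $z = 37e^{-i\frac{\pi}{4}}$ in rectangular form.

a = r cos θ = 37 * sqrt(2)/2 = 37*sqrt(2)/2
b = r sin θ = 37 * -sqrt(2)/2 = -37*sqrt(2)/2
z = 37*sqrt(2)/2 - (37*sqrt(2)/2)i


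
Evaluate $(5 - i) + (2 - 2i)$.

(5 + 2) + (-1 + (-2))i = 7 - 3i


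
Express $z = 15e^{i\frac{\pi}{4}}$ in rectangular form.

a = r cos θ = 15 * sqrt(2)/2 = 15*sqrt(2)/2
b = r sin θ = 15 * sqrt(2)/2 = 15*sqrt(2)/2
z = 15*sqrt(2)/2 + (15*sqrt(2)/2)i


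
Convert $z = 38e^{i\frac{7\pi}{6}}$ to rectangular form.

a = r cos θ = 38 * -sqrt(3)/2 = -19*sqrt(3)
b = r sin θ = 38 * -1/2 = -19
z = -19*sqrt(3) - 19i


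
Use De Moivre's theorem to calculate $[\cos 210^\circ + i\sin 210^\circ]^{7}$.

By De Moivre: z^n = r^n(cos(nθ) + i sin(nθ))
= 1^7(cos(7*210°) + i sin(7*210°))
= 1(cos 30° + i sin 30°)
= sqrt(3)/2 + (1/2)i


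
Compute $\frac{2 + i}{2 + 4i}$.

Multiply numerator and denominator by conjugate (2 - 4i):
= (2 + i)(2 - 4i) / (2^2 + 4^2)
= (8 - 6i) / 20
Divide through by 2: (4 - 3i) / 10
= 2/5 - (3/10)i


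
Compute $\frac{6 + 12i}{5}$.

Divisor is real, so divide each part by 5:
= 6/5 + (12/5)i


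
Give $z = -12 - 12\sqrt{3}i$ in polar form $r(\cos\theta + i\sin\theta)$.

r = |z| = sqrt(a^2 + b^2) = sqrt((-12)^2 + (-12*sqrt(3))^2) = sqrt(144 + 432) = sqrt(576) = 24
θ = arctan(b/a) = arctan(-20.7846/-12) (quadrant-adjusted) = 240°
z = 24(cos 240° + i sin 240°)


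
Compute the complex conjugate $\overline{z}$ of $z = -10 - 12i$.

If z = a + bi, then conjugate(z) = a - bi
conjugate(-10 - 12i) = -10 + 12i


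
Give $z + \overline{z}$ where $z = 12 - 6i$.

z + conjugate(z) = (a + bi) + (a - bi) = 2a
= 2 * 12 = 24


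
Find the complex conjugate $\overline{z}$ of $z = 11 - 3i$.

If z = a + bi, then conjugate(z) = a - bi
conjugate(11 - 3i) = 11 + 3i


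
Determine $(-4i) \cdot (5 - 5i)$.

(a1*a2 - b1*b2) + (a1*b2 + b1*a2)i
= (0 - 20) + (0 + (-20))i
= -20 - 20i


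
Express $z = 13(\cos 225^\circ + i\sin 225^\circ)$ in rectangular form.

a = r cos θ = 13 * -sqrt(2)/2 = -13*sqrt(2)/2
b = r sin θ = 13 * -sqrt(2)/2 = -13*sqrt(2)/2
z = -13*sqrt(2)/2 - (13*sqrt(2)/2)i


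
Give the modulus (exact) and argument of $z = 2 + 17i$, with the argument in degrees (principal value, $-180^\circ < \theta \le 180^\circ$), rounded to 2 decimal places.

|z| = sqrt(2^2 + 17^2) = sqrt(293)
arg(z) = arctan(b/a) = arctan(17/2) (quadrant-adjusted) = 83.29°


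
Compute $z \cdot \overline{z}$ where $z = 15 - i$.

z * conjugate(z) = |z|^2 = a^2 + b^2
= 15^2 + (-1)^2 = 226


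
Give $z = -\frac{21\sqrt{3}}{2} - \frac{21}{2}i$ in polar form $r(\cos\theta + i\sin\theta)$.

r = |z| = sqrt(a^2 + b^2) = sqrt((-21*sqrt(3)/2)^2 + (-21/2)^2) = sqrt(1323/4 + 441/4) = sqrt(441) = 21
θ = arctan(b/a) = arctan(-10.5/-18.1865) (quadrant-adjusted) = 210°
z = 21(cos 210° + i sin 210°)


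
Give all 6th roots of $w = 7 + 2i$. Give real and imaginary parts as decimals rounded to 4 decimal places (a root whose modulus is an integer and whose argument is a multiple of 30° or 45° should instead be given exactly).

|w| = sqrt(53) ≈ 7.280110, arg(w) ≈ 15.945396°
Root modulus = sqrt(53)^(1/6) ≈ 1.392162
Root arguments: θ_k = (arg(w) + 360°k)/6 for k = 0, 1, ..., 5
Compute each root as (root modulus)(cos θ_k + i sin θ_k) using full-precision intermediates, then round to 4 decimal places.
Roots: 1.3907 + 0.0645i, 0.6394 + 1.2366i, -0.7512 + 1.1721i, -1.3907 - 0.0645i, -0.6394 - 1.2366i, 0.7512 - 1.1721i


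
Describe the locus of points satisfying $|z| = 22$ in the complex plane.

|z| = 22 means sqrt(x^2 + y^2) = 22
This is a circle of radius 22 centered at the origin


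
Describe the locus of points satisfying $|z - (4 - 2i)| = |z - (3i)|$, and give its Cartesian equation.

|z - z1| = |z - z2| means z is equidistant from z1 and z2,
i.e. the perpendicular bisector of the segment from (4, -2) to (0, 3) (midpoint (2, 1/2)).
With z = x + yi, square both sides:
(x - 4)^2 + (y - (-2))^2 = (x - 0)^2 + (y - 3)^2
The x^2 and y^2 terms cancel: -8x + 10y = 9 - 20 = -11
Simplify: 8x - 10y = 11
Locus: Perpendicular bisector of the segment from (4, -2) to (0, 3): the line 8x - 10y = 11
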